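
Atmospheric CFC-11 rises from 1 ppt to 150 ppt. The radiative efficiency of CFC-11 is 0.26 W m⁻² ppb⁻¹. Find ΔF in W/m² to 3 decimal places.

CFC-11: Δ = 150 − 1 = 149 ppt = 0.149 ppb; ΔF = 0.26 × 0.149 = 0.0387 W/m².

ΔF = 0.039 W/m²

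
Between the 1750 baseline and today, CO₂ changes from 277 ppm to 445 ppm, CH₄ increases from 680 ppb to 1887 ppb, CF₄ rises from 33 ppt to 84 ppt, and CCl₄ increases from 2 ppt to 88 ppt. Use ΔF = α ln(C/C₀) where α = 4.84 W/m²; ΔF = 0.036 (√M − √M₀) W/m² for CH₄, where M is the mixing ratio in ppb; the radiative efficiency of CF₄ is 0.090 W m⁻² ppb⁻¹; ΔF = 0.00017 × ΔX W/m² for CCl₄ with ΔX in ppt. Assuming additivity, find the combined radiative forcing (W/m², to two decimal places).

ΔF = 2.94 W/m²

CO₂: 4.84 × ln(445/277) = 4.84 × ln(1.60650) = 4.84 × 0.47406 = 2.2945 W/m².
CH₄: 0.036 × (√1887 − √680) = 0.036 × (43.4396 − 26.0768) = 0.036 × 17.3628 = 0.6251 W/m².
CF₄: Δ = 84 − 33 = 51 ppt = 0.051 ppb; ΔF = 0.090 × 0.051 = 0.0046 W/m².
CCl₄: ΔF = 0.00017 × (88 − 2) = 0.00017 × 86 = 0.0146 W/m².
Total ΔF = 2.2945 + 0.6251 + 0.0046 + 0.0146 = 2.9388 W/m².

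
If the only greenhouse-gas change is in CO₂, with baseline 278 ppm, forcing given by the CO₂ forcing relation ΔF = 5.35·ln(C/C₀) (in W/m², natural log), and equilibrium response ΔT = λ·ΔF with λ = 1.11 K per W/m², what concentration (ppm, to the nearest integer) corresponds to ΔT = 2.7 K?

C ≈ 438 ppm

Required forcing: ΔF = ΔT/λ = 2.7/1.11 = 2.4324 W/m².
Then ln(C/278) = ΔF/5.35 = 2.4324/5.35 = 0.45465.
So C = 278 × e^0.45465 = 278 × 1.57562 = 438.02 ppm.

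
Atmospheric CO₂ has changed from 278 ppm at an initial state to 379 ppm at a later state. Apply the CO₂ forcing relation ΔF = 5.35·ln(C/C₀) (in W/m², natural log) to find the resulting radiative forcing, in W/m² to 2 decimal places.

ΔF = 1.66 W/m²

CO₂: 5.35 × ln(379/278) = 5.35 × ln(1.36331) = 5.35 × 0.30992 = 1.6581 W/m².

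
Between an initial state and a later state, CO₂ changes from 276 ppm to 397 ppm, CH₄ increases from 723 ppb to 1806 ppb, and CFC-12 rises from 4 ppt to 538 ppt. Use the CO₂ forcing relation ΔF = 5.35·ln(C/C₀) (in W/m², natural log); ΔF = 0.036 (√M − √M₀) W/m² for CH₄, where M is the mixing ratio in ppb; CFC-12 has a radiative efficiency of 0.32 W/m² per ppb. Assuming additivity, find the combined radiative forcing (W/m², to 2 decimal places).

CO₂: 5.35 × ln(397/276) = 5.35 × ln(1.43841) = 5.35 × 0.36354 = 1.9449 W/m².
CH₄: 0.036 × (√1806 − √723) = 0.036 × (42.4971 − 26.8887) = 0.036 × 15.6084 = 0.5619 W/m².
CFC-12: Δ = 538 − 4 = 534 ppt = 0.534 ppb; ΔF = 0.32 × 0.534 = 0.1709 W/m².
Total ΔF = 1.9449 + 0.5619 + 0.1709 = 2.6777 W/m².

ΔF = 2.68 W/m²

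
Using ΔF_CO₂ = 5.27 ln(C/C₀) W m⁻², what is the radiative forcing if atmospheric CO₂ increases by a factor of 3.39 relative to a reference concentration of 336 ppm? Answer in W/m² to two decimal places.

ΔF = 6.43 W/m²

Because the forcing depends only on the ratio C/C₀, the initial concentration does not enter.
ΔF = 5.27 × ln(3.39) = 5.27 × 1.22083 = 6.4338 W/m².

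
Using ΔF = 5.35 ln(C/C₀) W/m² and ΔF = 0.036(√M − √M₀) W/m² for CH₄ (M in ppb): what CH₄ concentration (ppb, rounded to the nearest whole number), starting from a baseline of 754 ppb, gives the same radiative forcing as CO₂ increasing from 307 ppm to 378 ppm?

M ≈ 3408 ppb

CO₂ forcing: 5.35 × ln(378/307) = 5.35 × 0.208046 = 1.11305 W/m².
Set 0.036(√M − √754) = 1.11305: √M = 1.11305/0.036 + √754 = 30.9181 + 27.4591 = 58.3772.
M = (58.3772)² = 3407.90 ppb.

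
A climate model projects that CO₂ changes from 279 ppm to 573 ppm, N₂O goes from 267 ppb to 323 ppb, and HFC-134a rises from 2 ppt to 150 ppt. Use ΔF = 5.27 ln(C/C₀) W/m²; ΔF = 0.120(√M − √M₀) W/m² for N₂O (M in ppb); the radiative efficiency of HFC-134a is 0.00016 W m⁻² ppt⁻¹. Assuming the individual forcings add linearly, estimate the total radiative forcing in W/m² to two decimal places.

ΔF = 4.01 W/m²

CO₂: 5.27 × ln(573/279) = 5.27 × ln(2.05376) = 5.27 × 0.71967 = 3.7927 W/m².
N₂O: 0.120 × (√323 − √267) = 0.120 × (17.9722 − 16.3401) = 0.120 × 1.6321 = 0.1959 W/m².
HFC-134a: ΔF = 0.00016 × (150 − 2) = 0.00016 × 148 = 0.0237 W/m².
Total ΔF = 3.7927 + 0.1959 + 0.0237 = 4.0123 W/m².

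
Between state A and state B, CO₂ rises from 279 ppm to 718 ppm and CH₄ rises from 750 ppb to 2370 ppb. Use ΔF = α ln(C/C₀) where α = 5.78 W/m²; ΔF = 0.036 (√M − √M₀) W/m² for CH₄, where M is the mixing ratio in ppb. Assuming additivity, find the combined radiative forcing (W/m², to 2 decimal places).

CO₂: 5.78 × ln(718/279) = 5.78 × ln(2.57348) = 5.78 × 0.94526 = 5.4636 W/m².
CH₄: 0.036 × (√2370 − √750) = 0.036 × (48.6826 − 27.3861) = 0.036 × 21.2965 = 0.7667 W/m².
Total ΔF = 5.4636 + 0.7667 = 6.2303 W/m².

ΔF = 6.23 W/m²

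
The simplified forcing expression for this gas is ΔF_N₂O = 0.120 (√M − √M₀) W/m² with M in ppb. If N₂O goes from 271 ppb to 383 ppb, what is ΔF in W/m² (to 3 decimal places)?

ΔF = 0.373 W/m²

N₂O: 0.120 × (√383 − √271) = 0.120 × (19.5704 − 16.4621) = 0.120 × 3.1083 = 0.3730 W/m².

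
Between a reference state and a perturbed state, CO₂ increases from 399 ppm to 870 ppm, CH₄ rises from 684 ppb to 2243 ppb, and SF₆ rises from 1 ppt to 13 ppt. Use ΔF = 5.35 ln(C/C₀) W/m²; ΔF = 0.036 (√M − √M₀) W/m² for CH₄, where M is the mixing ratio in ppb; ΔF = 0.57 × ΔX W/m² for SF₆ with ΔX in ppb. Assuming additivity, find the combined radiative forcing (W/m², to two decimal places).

CO₂: 5.35 × ln(870/399) = 5.35 × ln(2.18045) = 5.35 × 0.77953 = 4.1705 W/m².
CH₄: 0.036 × (√2243 − √684) = 0.036 × (47.3603 − 26.1534) = 0.036 × 21.2069 = 0.7634 W/m².
SF₆: Δ = 13 − 1 = 12 ppt = 0.012 ppb; ΔF = 0.57 × 0.012 = 0.0068 W/m².
Total ΔF = 4.1705 + 0.7634 + 0.0068 = 4.9407 W/m².

ΔF = 4.94 W/m²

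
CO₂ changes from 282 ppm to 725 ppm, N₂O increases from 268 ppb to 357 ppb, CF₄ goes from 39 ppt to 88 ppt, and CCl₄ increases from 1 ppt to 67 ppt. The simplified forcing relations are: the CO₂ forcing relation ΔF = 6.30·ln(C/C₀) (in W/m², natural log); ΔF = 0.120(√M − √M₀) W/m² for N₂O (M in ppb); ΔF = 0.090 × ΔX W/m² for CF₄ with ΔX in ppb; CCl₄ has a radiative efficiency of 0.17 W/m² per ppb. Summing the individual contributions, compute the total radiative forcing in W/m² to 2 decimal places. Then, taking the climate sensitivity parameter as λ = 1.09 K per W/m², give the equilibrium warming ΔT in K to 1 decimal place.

ΔF = 6.27 W/m²; ΔT = 6.8 K

CO₂: 6.30 × ln(725/282) = 6.30 × ln(2.57092) = 6.30 × 0.94426 = 5.9488 W/m².
N₂O: 0.120 × (√357 − √268) = 0.120 × (18.8944 − 16.3707) = 0.120 × 2.5237 = 0.3028 W/m².
CF₄: Δ = 88 − 39 = 49 ppt = 0.049 ppb; ΔF = 0.090 × 0.049 = 0.0044 W/m².
CCl₄: Δ = 67 − 1 = 66 ppt = 0.066 ppb; ΔF = 0.17 × 0.066 = 0.0112 W/m².
Total ΔF = 5.9488 + 0.3028 + 0.0044 + 0.0112 = 6.2672 W/m².
ΔT = λ ΔF = 1.09 × 6.27 = 6.8343 K.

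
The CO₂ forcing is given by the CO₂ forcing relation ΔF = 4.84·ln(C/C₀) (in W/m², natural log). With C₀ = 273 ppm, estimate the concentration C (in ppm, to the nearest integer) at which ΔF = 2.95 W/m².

C ≈ 502 ppm

Set 4.84 ln(C/273) = 2.95, so ln(C/273) = 2.95/4.84 = 0.60950.
Then C/273 = e^0.60950 = 1.83951, giving C = 273 × 1.83951 = 502.19 ppm.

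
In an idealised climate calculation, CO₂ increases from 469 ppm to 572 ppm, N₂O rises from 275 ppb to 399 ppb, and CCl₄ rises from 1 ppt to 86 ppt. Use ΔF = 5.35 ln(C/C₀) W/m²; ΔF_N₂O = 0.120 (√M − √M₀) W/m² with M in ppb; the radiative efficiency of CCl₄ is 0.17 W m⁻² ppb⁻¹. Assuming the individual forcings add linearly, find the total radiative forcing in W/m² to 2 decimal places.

CO₂: 5.35 × ln(572/469) = 5.35 × ln(1.21962) = 5.35 × 0.19854 = 1.0622 W/m².
N₂O: 0.120 × (√399 − √275) = 0.120 × (19.9750 − 16.5831) = 0.120 × 3.3919 = 0.4070 W/m².
CCl₄: Δ = 86 − 1 = 85 ppt = 0.085 ppb; ΔF = 0.17 × 0.085 = 0.0145 W/m².
Total ΔF = 1.0622 + 0.4070 + 0.0145 = 1.4837 W/m².

ΔF = 1.48 W/m²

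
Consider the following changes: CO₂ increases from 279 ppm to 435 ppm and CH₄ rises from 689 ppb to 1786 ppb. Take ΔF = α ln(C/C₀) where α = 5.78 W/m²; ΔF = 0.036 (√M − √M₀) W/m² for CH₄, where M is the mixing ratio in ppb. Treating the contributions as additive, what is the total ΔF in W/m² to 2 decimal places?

CO₂: 5.78 × ln(435/279) = 5.78 × ln(1.55914) = 5.78 × 0.44413 = 2.5671 W/m².
CH₄: 0.036 × (√1786 − √689) = 0.036 × (42.2611 − 26.2488) = 0.036 × 16.0123 = 0.5764 W/m².
Total ΔF = 2.5671 + 0.5764 = 3.1435 W/m².

ΔF = 3.14 W/m²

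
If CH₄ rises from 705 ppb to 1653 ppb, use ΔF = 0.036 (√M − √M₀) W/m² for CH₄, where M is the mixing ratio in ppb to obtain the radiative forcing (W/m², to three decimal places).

ΔF = 0.508 W/m²

CH₄: 0.036 × (√1653 − √705) = 0.036 × (40.6571 − 26.5518) = 0.036 × 14.1053 = 0.5078 W/m².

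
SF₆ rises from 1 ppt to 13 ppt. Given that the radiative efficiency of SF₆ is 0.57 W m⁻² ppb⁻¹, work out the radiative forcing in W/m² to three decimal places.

ΔF = 0.007 W/m²

SF₆: Δ = 13 − 1 = 12 ppt = 0.012 ppb; ΔF = 0.57 × 0.012 = 0.0068 W/m².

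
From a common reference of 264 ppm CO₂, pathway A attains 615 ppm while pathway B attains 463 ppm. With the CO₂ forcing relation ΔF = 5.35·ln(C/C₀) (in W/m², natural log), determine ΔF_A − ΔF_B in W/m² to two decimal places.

ΔF_A − ΔF_B = 1.52 W/m²

ΔF_A = 5.35 ln(615/264) = 5.35 × 0.84567 = 4.5243 W/m².
ΔF_B = 5.35 ln(463/264) = 5.35 × 0.56178 = 3.0055 W/m².
Difference: 4.5243 − 3.0055 = 1.5188 W/m².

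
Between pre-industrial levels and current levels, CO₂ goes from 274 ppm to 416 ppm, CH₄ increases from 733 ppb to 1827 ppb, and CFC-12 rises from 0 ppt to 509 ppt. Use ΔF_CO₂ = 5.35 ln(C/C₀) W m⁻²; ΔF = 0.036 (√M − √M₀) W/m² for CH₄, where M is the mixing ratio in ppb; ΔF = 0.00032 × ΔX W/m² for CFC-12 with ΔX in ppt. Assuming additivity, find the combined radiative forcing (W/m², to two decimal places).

ΔF = 2.96 W/m²

CO₂: 5.35 × ln(416/274) = 5.35 × ln(1.51825) = 5.35 × 0.41756 = 2.2339 W/m².
CH₄: 0.036 × (√1827 − √733) = 0.036 × (42.7434 − 27.0740) = 0.036 × 15.6694 = 0.5641 W/m².
CFC-12: ΔF = 0.00032 × (509 − 0) = 0.00032 × 509 = 0.1629 W/m².
Total ΔF = 2.2339 + 0.5641 + 0.1629 = 2.9609 W/m².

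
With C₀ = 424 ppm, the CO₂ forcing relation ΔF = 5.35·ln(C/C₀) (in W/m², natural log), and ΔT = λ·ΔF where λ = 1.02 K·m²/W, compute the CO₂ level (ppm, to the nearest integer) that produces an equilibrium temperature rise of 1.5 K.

C ≈ 558 ppm

Required forcing: ΔF = ΔT/λ = 1.5/1.02 = 1.4706 W/m².
Then ln(C/424) = ΔF/5.35 = 1.4706/5.35 = 0.27488.
So C = 424 × e^0.27488 = 424 × 1.31637 = 558.14 ppm.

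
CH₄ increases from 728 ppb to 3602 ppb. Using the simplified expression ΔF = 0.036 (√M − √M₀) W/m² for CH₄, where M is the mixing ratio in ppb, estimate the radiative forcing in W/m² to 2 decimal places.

CH₄: 0.036 × (√3602 − √728) = 0.036 × (60.0167 − 26.9815) = 0.036 × 33.0352 = 1.1893 W/m².

ΔF = 1.19 W/m²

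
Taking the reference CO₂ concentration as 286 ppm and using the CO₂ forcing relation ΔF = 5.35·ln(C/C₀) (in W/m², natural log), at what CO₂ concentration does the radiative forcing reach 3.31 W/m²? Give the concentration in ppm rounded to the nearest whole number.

Set 5.35 ln(C/286) = 3.31, so ln(C/286) = 3.31/5.35 = 0.61869.
Then C/286 = e^0.61869 = 1.85649, giving C = 286 × 1.85649 = 530.96 ppm.

C ≈ 531 ppm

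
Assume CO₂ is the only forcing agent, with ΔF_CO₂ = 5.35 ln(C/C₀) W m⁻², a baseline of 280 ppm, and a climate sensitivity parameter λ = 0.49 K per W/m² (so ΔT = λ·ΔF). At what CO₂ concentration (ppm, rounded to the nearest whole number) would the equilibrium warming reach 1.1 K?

Required forcing: ΔF = ΔT/λ = 1.1/0.49 = 2.2449 W/m².
Then ln(C/280) = ΔF/5.35 = 2.2449/5.35 = 0.41961.
So C = 280 × e^0.41961 = 280 × 1.52137 = 425.98 ppm.

C ≈ 426 ppm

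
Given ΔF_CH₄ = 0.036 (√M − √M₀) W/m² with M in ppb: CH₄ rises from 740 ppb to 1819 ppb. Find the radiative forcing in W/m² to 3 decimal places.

ΔF = 0.556 W/m²

CH₄: 0.036 × (√1819 − √740) = 0.036 × (42.6497 − 27.2029) = 0.036 × 15.4468 = 0.5561 W/m².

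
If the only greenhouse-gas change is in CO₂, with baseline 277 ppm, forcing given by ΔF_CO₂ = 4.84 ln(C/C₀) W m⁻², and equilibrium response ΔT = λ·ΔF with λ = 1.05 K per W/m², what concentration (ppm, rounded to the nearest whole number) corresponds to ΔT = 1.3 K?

Required forcing: ΔF = ΔT/λ = 1.3/1.05 = 1.2381 W/m².
Then ln(C/277) = ΔF/4.84 = 1.2381/4.84 = 0.25581.
So C = 277 × e^0.25581 = 277 × 1.29151 = 357.75 ppm.

C ≈ 358 ppm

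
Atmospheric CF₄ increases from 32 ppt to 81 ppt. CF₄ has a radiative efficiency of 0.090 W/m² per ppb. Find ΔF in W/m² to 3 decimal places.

ΔF = 0.004 W/m²

CF₄: Δ = 81 − 32 = 49 ppt = 0.049 ppb; ΔF = 0.090 × 0.049 = 0.0044 W/m².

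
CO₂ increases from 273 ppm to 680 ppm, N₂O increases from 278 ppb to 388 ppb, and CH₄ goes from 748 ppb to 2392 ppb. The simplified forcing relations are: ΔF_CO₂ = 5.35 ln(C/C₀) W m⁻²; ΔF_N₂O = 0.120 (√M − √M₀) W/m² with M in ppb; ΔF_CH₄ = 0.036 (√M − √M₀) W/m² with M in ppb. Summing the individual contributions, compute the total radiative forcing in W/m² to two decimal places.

CO₂: 5.35 × ln(680/273) = 5.35 × ln(2.49084) = 5.35 × 0.91262 = 4.8825 W/m².
N₂O: 0.120 × (√388 − √278) = 0.120 × (19.6977 − 16.6733) = 0.120 × 3.0244 = 0.3629 W/m².
CH₄: 0.036 × (√2392 − √748) = 0.036 × (48.9081 − 27.3496) = 0.036 × 21.5585 = 0.7761 W/m².
Total ΔF = 4.8825 + 0.3629 + 0.7761 = 6.0215 W/m².

ΔF = 6.02 W/m²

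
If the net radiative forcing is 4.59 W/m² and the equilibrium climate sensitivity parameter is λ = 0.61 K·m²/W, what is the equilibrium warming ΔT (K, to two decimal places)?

ΔT = λ ΔF = 0.61 × 4.59 = 2.7999 K.

ΔT = 2.80 K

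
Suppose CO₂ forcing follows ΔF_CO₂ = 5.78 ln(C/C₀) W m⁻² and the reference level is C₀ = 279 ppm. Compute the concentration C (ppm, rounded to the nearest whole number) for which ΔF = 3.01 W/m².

Set 5.78 ln(C/279) = 3.01, so ln(C/279) = 3.01/5.78 = 0.52076.
Then C/279 = e^0.52076 = 1.68331, giving C = 279 × 1.68331 = 469.64 ppm.

C ≈ 470 ppm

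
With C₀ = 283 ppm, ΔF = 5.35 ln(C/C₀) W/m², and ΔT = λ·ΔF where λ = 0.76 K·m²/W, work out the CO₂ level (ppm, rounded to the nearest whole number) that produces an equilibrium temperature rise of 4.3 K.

C ≈ 815 ppm

Required forcing: ΔF = ΔT/λ = 4.3/0.76 = 5.6579 W/m².
Then ln(C/283) = ΔF/5.35 = 5.6579/5.35 = 1.05755.
So C = 283 × e^1.05755 = 283 × 2.87931 = 814.84 ppm.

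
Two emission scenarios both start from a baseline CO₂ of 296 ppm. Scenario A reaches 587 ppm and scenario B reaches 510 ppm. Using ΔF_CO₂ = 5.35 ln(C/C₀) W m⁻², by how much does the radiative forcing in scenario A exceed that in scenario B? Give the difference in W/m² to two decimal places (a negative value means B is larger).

ΔF_A = 5.35 ln(587/296) = 5.35 × 0.68467 = 3.6630 W/m².
ΔF_B = 5.35 ln(510/296) = 5.35 × 0.54405 = 2.9107 W/m².
Difference: 3.6630 − 2.9107 = 0.7523 W/m².

ΔF_A − ΔF_B = 0.75 W/m²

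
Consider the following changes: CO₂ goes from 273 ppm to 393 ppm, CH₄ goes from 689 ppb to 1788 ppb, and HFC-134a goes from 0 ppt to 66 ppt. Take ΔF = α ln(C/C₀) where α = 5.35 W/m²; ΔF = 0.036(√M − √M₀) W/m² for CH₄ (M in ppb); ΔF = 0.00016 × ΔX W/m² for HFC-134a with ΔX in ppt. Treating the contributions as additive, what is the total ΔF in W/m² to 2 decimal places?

ΔF = 2.54 W/m²

CO₂: 5.35 × ln(393/273) = 5.35 × ln(1.43956) = 5.35 × 0.36434 = 1.9492 W/m².
CH₄: 0.036 × (√1788 − √689) = 0.036 × (42.2847 − 26.2488) = 0.036 × 16.0359 = 0.5773 W/m².
HFC-134a: ΔF = 0.00016 × (66 − 0) = 0.00016 × 66 = 0.0106 W/m².
Total ΔF = 1.9492 + 0.5773 + 0.0106 = 2.5371 W/m².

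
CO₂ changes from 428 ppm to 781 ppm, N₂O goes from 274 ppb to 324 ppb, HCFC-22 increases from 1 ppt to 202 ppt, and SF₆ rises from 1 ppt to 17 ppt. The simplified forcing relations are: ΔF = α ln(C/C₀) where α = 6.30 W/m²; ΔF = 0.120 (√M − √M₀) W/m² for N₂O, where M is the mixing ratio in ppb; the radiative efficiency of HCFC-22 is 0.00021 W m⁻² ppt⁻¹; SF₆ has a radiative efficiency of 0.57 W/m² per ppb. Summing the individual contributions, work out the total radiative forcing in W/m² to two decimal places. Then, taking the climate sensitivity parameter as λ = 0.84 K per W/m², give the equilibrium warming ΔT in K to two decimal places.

ΔF = 4.01 W/m²; ΔT = 3.37 K

CO₂: 6.30 × ln(781/428) = 6.30 × ln(1.82477) = 6.30 × 0.60145 = 3.7891 W/m².
N₂O: 0.120 × (√324 − √274) = 0.120 × (18.0000 − 16.5529) = 0.120 × 1.4471 = 0.1737 W/m².
HCFC-22: ΔF = 0.00021 × (202 − 1) = 0.00021 × 201 = 0.0422 W/m².
SF₆: Δ = 17 − 1 = 16 ppt = 0.016 ppb; ΔF = 0.57 × 0.016 = 0.0091 W/m².
Total ΔF = 3.7891 + 0.1737 + 0.0422 + 0.0091 = 4.0141 W/m².
ΔT = λ ΔF = 0.84 × 4.01 = 3.3684 K.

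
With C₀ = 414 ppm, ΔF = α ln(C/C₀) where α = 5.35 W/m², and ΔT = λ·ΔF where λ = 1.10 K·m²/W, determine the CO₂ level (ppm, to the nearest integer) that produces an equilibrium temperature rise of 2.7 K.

Required forcing: ΔF = ΔT/λ = 2.7/1.10 = 2.4545 W/m².
Then ln(C/414) = ΔF/5.35 = 2.4545/5.35 = 0.45879.
So C = 414 × e^0.45879 = 414 × 1.58216 = 655.01 ppm.

C ≈ 655 ppm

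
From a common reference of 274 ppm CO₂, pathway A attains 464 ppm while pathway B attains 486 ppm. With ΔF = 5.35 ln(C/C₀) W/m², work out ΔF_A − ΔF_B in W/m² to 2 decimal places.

ΔF_A − ΔF_B = -0.25 W/m²

ΔF_A = 5.35 ln(464/274) = 5.35 × 0.52676 = 2.8182 W/m².
ΔF_B = 5.35 ln(486/274) = 5.35 × 0.57308 = 3.0660 W/m².
Difference: 2.8182 − 3.0660 = -0.2478 W/m².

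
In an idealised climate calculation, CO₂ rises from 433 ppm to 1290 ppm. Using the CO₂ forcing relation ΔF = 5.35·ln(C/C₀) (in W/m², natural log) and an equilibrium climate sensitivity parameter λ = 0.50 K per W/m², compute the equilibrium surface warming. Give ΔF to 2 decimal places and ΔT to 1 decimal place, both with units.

ΔF = 5.84 W/m²; ΔT = 2.9 K

CO₂: 5.35 × ln(1290/433) = 5.35 × ln(2.97921) = 5.35 × 1.09166 = 5.8404 W/m².
ΔT = λ ΔF = 0.50 × 5.84 = 2.9200 K.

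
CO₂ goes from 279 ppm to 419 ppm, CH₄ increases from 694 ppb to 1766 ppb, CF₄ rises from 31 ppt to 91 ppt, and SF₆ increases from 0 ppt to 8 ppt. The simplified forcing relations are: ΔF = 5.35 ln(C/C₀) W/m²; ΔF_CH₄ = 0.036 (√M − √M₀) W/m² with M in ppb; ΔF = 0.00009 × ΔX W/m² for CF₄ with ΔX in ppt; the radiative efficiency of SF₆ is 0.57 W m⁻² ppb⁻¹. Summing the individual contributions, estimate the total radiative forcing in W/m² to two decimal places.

CO₂: 5.35 × ln(419/279) = 5.35 × ln(1.50179) = 5.35 × 0.40666 = 2.1756 W/m².
CH₄: 0.036 × (√1766 − √694) = 0.036 × (42.0238 − 26.3439) = 0.036 × 15.6799 = 0.5645 W/m².
CF₄: ΔF = 0.00009 × (91 − 31) = 0.00009 × 60 = 0.0054 W/m².
SF₆: Δ = 8 − 0 = 8 ppt = 0.008 ppb; ΔF = 0.57 × 0.008 = 0.0046 W/m².
Total ΔF = 2.1756 + 0.5645 + 0.0054 + 0.0046 = 2.7501 W/m².

ΔF = 2.75 W/m²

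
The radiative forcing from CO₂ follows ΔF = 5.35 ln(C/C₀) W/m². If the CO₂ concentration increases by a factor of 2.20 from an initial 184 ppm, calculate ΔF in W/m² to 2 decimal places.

Because the forcing depends only on the ratio C/C₀, the initial concentration does not enter.
ΔF = 5.35 × ln(2.20) = 5.35 × 0.78846 = 4.2183 W/m².

ΔF = 4.22 W/m²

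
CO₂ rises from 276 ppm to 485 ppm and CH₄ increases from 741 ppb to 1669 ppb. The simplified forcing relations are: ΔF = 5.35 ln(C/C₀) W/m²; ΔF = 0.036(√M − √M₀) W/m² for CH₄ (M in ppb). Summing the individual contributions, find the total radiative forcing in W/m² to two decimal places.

ΔF = 3.51 W/m²

CO₂: 5.35 × ln(485/276) = 5.35 × ln(1.75725) = 5.35 × 0.56375 = 3.0161 W/m².
CH₄: 0.036 × (√1669 − √741) = 0.036 × (40.8534 − 27.2213) = 0.036 × 13.6321 = 0.4908 W/m².
Total ΔF = 3.0161 + 0.4908 = 3.5069 W/m².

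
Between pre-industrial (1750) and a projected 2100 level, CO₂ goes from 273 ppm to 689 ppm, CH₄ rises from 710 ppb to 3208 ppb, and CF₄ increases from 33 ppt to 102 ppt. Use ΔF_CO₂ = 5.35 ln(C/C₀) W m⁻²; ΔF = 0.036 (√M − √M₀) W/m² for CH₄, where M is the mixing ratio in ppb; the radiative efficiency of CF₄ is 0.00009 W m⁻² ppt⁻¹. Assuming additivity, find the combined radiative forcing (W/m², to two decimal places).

ΔF = 6.04 W/m²

CO₂: 5.35 × ln(689/273) = 5.35 × ln(2.52381) = 5.35 × 0.92577 = 4.9529 W/m².
CH₄: 0.036 × (√3208 − √710) = 0.036 × (56.6392 − 26.6458) = 0.036 × 29.9934 = 1.0798 W/m².
CF₄: ΔF = 0.00009 × (102 − 33) = 0.00009 × 69 = 0.0062 W/m².
Total ΔF = 4.9529 + 1.0798 + 0.0062 = 6.0389 W/m².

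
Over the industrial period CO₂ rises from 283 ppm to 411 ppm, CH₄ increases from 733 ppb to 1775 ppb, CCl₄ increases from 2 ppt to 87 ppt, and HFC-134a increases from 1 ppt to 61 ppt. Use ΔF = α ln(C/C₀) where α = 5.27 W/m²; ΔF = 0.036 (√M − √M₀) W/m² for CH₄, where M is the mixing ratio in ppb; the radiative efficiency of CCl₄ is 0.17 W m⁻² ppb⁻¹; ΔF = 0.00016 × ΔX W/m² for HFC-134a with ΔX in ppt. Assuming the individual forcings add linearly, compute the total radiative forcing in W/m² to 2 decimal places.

CO₂: 5.27 × ln(411/283) = 5.27 × ln(1.45230) = 5.27 × 0.37315 = 1.9665 W/m².
CH₄: 0.036 × (√1775 − √733) = 0.036 × (42.1307 − 27.0740) = 0.036 × 15.0567 = 0.5420 W/m².
CCl₄: Δ = 87 − 2 = 85 ppt = 0.085 ppb; ΔF = 0.17 × 0.085 = 0.0145 W/m².
HFC-134a: ΔF = 0.00016 × (61 − 1) = 0.00016 × 60 = 0.0096 W/m².
Total ΔF = 1.9665 + 0.5420 + 0.0145 + 0.0096 = 2.5326 W/m².

ΔF = 2.53 W/m²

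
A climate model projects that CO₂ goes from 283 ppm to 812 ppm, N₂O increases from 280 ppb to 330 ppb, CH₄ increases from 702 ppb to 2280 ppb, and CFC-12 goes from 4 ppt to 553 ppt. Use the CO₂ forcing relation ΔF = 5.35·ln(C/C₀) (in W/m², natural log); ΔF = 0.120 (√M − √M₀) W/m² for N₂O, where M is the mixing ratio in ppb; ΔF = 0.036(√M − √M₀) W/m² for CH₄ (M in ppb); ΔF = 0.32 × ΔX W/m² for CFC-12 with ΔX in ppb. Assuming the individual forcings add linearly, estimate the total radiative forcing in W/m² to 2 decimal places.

ΔF = 6.75 W/m²

CO₂: 5.35 × ln(812/283) = 5.35 × ln(2.86926) = 5.35 × 1.05405 = 5.6392 W/m².
N₂O: 0.120 × (√330 − √280) = 0.120 × (18.1659 − 16.7332) = 0.120 × 1.4327 = 0.1719 W/m².
CH₄: 0.036 × (√2280 − √702) = 0.036 × (47.7493 − 26.4953) = 0.036 × 21.2540 = 0.7651 W/m².
CFC-12: Δ = 553 − 4 = 549 ppt = 0.549 ppb; ΔF = 0.32 × 0.549 = 0.1757 W/m².
Total ΔF = 5.6392 + 0.1719 + 0.7651 + 0.1757 = 6.7519 W/m².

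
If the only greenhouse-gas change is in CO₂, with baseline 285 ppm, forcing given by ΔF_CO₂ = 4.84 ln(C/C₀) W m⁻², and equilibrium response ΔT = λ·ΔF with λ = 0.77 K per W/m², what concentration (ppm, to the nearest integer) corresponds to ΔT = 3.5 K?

C ≈ 729 ppm

Required forcing: ΔF = ΔT/λ = 3.5/0.77 = 4.5455 W/m².
Then ln(C/285) = ΔF/4.84 = 4.5455/4.84 = 0.93915.
So C = 285 × e^0.93915 = 285 × 2.55781 = 728.98 ppm.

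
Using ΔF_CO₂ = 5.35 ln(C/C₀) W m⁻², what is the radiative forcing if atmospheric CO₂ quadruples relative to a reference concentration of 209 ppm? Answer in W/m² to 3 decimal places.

ΔF = 5.35 × ln(4) = 5.35 × 1.38629 = 7.4167 W/m².

ΔF = 7.417 W/m²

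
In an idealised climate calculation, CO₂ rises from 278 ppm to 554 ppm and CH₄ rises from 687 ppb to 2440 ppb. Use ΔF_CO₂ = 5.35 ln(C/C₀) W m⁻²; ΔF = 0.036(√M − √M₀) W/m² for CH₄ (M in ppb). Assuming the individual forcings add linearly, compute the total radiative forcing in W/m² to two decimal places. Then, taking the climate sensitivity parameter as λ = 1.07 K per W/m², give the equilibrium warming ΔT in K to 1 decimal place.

CO₂: 5.35 × ln(554/278) = 5.35 × ln(1.99281) = 5.35 × 0.68955 = 3.6891 W/m².
CH₄: 0.036 × (√2440 − √687) = 0.036 × (49.3964 − 26.2107) = 0.036 × 23.1857 = 0.8347 W/m².
Total ΔF = 3.6891 + 0.8347 = 4.5238 W/m².
ΔT = λ ΔF = 1.07 × 4.52 = 4.8364 K.

ΔF = 4.52 W/m²; ΔT = 4.8 K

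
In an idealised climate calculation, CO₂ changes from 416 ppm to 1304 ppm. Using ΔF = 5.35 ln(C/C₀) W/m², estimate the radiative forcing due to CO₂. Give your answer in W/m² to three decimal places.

CO₂: 5.35 × ln(1304/416) = 5.35 × ln(3.13462) = 5.35 × 1.14251 = 6.1124 W/m².

ΔF = 6.112 W/m²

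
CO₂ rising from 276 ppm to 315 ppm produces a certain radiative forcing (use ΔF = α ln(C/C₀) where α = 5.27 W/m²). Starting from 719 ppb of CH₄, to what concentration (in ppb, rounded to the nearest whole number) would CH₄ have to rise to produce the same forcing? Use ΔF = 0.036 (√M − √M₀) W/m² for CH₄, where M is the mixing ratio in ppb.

M ≈ 2131 ppb

CO₂ forcing: 5.27 × ln(315/276) = 5.27 × 0.132172 = 0.69655 W/m².
Set 0.036(√M − √719) = 0.69655: √M = 0.69655/0.036 + √719 = 19.3486 + 26.8142 = 46.1628.
M = (46.1628)² = 2131.00 ppb.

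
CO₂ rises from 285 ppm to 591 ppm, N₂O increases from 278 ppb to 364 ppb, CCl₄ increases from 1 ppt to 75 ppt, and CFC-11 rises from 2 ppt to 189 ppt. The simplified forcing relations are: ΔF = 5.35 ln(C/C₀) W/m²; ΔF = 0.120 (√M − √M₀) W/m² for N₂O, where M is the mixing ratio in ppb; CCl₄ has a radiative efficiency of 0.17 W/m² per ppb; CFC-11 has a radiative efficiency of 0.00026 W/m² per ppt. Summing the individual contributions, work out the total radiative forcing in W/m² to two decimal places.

ΔF = 4.25 W/m²

CO₂: 5.35 × ln(591/285) = 5.35 × ln(2.07368) = 5.35 × 0.72932 = 3.9019 W/m².
N₂O: 0.120 × (√364 − √278) = 0.120 × (19.0788 − 16.6733) = 0.120 × 2.4055 = 0.2887 W/m².
CCl₄: Δ = 75 − 1 = 74 ppt = 0.074 ppb; ΔF = 0.17 × 0.074 = 0.0126 W/m².
CFC-11: ΔF = 0.00026 × (189 − 2) = 0.00026 × 187 = 0.0486 W/m².
Total ΔF = 3.9019 + 0.2887 + 0.0126 + 0.0486 = 4.2518 W/m².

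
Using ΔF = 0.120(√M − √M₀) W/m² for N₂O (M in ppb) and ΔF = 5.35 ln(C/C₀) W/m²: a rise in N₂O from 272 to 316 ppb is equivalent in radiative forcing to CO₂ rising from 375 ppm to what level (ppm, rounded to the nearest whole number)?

C ≈ 386 ppm

N₂O forcing: 0.120 × (√316 − √272) = 0.120 × (17.7764 − 16.4924) = 0.120 × 1.2840 = 0.15408 W/m².
Set 5.35 ln(C/375) = 0.15408: ln(C/375) = 0.15408/5.35 = 0.02880, so C = 375 × e^0.02880 = 375 × 1.02922 = 385.96 ppm.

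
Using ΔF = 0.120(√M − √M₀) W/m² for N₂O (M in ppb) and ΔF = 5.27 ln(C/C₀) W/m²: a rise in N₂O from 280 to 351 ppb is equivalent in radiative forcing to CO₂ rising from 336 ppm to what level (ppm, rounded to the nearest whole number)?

N₂O forcing: 0.120 × (√351 − √280) = 0.120 × (18.7350 − 16.7332) = 0.120 × 2.0018 = 0.24022 W/m².
Set 5.27 ln(C/336) = 0.24022: ln(C/336) = 0.24022/5.27 = 0.04558, so C = 336 × e^0.04558 = 336 × 1.04663 = 351.67 ppm.

C ≈ 352 ppm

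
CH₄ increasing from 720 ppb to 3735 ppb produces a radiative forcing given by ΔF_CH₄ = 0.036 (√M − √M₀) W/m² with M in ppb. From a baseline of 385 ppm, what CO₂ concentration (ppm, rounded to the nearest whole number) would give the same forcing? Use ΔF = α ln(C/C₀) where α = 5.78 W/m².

CH₄ forcing: 0.036 × (√3735 − √720) = 0.036 × (61.1146 − 26.8328) = 0.036 × 34.2818 = 1.23414 W/m².
Set 5.78 ln(C/385) = 1.23414: ln(C/385) = 1.23414/5.78 = 0.21352, so C = 385 × e^0.21352 = 385 × 1.23803 = 476.64 ppm.

C ≈ 477 ppm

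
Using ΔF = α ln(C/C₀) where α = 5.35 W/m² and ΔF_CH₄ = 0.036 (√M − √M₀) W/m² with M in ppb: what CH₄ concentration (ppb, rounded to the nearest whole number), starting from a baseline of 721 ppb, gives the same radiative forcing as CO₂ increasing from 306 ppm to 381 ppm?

CO₂ forcing: 5.35 × ln(381/306) = 5.35 × 0.219214 = 1.17279 W/m².
Set 0.036(√M − √721) = 1.17279: √M = 1.17279/0.036 + √721 = 32.5775 + 26.8514 = 59.4289.
M = (59.4289)² = 3531.79 ppb.

M ≈ 3532 ppb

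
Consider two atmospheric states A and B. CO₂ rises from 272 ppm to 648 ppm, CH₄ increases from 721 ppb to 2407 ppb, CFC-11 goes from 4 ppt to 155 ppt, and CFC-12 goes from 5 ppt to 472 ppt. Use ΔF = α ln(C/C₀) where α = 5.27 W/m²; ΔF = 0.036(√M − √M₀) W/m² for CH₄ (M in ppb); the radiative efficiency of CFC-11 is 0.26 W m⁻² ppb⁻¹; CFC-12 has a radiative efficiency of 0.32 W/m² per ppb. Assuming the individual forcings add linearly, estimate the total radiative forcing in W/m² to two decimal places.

CO₂: 5.27 × ln(648/272) = 5.27 × ln(2.38235) = 5.27 × 0.86809 = 4.5748 W/m².
CH₄: 0.036 × (√2407 − √721) = 0.036 × (49.0612 − 26.8514) = 0.036 × 22.2098 = 0.7996 W/m².
CFC-11: Δ = 155 − 4 = 151 ppt = 0.151 ppb; ΔF = 0.26 × 0.151 = 0.0393 W/m².
CFC-12: Δ = 472 − 5 = 467 ppt = 0.467 ppb; ΔF = 0.32 × 0.467 = 0.1494 W/m².
Total ΔF = 4.5748 + 0.7996 + 0.0393 + 0.1494 = 5.5631 W/m².

ΔF = 5.56 W/m²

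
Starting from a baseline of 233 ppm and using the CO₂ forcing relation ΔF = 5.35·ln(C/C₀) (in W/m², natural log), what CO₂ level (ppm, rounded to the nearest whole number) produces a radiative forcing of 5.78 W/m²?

C ≈ 686 ppm

Set 5.35 ln(C/233) = 5.78, so ln(C/233) = 5.78/5.35 = 1.08037.
Then C/233 = e^1.08037 = 2.94577, giving C = 233 × 2.94577 = 686.36 ppm.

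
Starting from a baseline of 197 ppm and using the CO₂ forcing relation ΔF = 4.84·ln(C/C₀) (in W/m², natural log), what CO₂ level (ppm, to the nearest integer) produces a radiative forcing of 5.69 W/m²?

Set 4.84 ln(C/197) = 5.69, so ln(C/197) = 5.69/4.84 = 1.17562.
Then C/197 = e^1.17562 = 3.24015, giving C = 197 × 3.24015 = 638.31 ppm.

C ≈ 638 ppm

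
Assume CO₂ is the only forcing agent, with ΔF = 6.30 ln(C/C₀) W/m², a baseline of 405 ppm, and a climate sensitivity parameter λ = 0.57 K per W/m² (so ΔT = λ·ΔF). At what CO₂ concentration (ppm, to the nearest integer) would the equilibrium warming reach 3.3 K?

C ≈ 1015 ppm

Required forcing: ΔF = ΔT/λ = 3.3/0.57 = 5.7895 W/m².
Then ln(C/405) = ΔF/6.30 = 5.7895/6.30 = 0.91897.
So C = 405 × e^0.91897 = 405 × 2.50671 = 1015.22 ppm.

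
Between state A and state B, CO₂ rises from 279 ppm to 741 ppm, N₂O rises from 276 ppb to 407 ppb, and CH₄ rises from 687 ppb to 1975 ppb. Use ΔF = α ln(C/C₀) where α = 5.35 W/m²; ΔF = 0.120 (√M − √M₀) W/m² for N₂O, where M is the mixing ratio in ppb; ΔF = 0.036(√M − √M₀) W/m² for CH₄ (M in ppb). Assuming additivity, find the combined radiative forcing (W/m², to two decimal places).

CO₂: 5.35 × ln(741/279) = 5.35 × ln(2.65591) = 5.35 × 0.97679 = 5.2258 W/m².
N₂O: 0.120 × (√407 − √276) = 0.120 × (20.1742 − 16.6132) = 0.120 × 3.5610 = 0.4273 W/m².
CH₄: 0.036 × (√1975 − √687) = 0.036 × (44.4410 − 26.2107) = 0.036 × 18.2303 = 0.6563 W/m².
Total ΔF = 5.2258 + 0.4273 + 0.6563 = 6.3094 W/m².

ΔF = 6.31 W/m²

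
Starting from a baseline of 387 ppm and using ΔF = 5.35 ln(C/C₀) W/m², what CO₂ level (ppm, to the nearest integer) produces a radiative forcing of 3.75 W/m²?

Set 5.35 ln(C/387) = 3.75, so ln(C/387) = 3.75/5.35 = 0.70093.
Then C/387 = e^0.70093 = 2.01563, giving C = 387 × 2.01563 = 780.05 ppm.

C ≈ 780 ppm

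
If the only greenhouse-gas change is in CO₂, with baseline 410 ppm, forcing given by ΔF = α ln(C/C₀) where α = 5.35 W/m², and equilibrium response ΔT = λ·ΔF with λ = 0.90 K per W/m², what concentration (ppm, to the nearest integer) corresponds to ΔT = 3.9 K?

C ≈ 922 ppm

Required forcing: ΔF = ΔT/λ = 3.9/0.90 = 4.3333 W/m².
Then ln(C/410) = ΔF/5.35 = 4.3333/5.35 = 0.80996.
So C = 410 × e^0.80996 = 410 × 2.24782 = 921.61 ppm.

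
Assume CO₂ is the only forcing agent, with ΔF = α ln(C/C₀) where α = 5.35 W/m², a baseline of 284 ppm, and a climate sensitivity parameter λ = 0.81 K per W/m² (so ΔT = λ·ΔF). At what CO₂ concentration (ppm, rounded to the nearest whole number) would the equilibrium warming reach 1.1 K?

C ≈ 366 ppm

Required forcing: ΔF = ΔT/λ = 1.1/0.81 = 1.3580 W/m².
Then ln(C/284) = ΔF/5.35 = 1.3580/5.35 = 0.25383.
So C = 284 × e^0.25383 = 284 × 1.28895 = 366.06 ppm.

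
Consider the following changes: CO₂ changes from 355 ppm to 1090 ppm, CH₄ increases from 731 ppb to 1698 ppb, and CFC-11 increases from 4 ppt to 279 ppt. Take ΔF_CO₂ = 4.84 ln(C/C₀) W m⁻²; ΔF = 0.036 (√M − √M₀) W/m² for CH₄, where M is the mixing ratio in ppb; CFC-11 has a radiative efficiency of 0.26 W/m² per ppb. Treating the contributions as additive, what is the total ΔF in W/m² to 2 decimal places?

ΔF = 6.01 W/m²

CO₂: 4.84 × ln(1090/355) = 4.84 × ln(3.07042) = 4.84 × 1.12181 = 5.4296 W/m².
CH₄: 0.036 × (√1698 − √731) = 0.036 × (41.2068 − 27.0370) = 0.036 × 14.1698 = 0.5101 W/m².
CFC-11: Δ = 279 − 4 = 275 ppt = 0.275 ppb; ΔF = 0.26 × 0.275 = 0.0715 W/m².
Total ΔF = 5.4296 + 0.5101 + 0.0715 = 6.0112 W/m².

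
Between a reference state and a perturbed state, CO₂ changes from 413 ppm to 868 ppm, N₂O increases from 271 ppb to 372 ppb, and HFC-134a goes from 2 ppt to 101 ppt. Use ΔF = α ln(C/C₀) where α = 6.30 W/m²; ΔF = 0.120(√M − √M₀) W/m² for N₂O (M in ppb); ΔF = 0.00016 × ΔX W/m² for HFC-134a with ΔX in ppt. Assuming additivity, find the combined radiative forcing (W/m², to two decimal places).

ΔF = 5.03 W/m²

CO₂: 6.30 × ln(868/413) = 6.30 × ln(2.10169) = 6.30 × 0.74274 = 4.6793 W/m².
N₂O: 0.120 × (√372 − √271) = 0.120 × (19.2873 − 16.4621) = 0.120 × 2.8252 = 0.3390 W/m².
HFC-134a: ΔF = 0.00016 × (101 − 2) = 0.00016 × 99 = 0.0158 W/m².
Total ΔF = 4.6793 + 0.3390 + 0.0158 = 5.0341 W/m².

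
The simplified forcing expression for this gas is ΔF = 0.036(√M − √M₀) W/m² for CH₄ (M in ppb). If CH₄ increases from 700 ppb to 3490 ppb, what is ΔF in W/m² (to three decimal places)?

CH₄: 0.036 × (√3490 − √700) = 0.036 × (59.0762 − 26.4575) = 0.036 × 32.6187 = 1.1743 W/m².

ΔF = 1.174 W/m²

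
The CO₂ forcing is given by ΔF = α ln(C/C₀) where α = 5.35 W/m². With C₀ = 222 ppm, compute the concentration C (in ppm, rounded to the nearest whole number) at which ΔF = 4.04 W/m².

C ≈ 472 ppm

Set 5.35 ln(C/222) = 4.04, so ln(C/222) = 4.04/5.35 = 0.75514.
Then C/222 = e^0.75514 = 2.12791, giving C = 222 × 2.12791 = 472.40 ppm.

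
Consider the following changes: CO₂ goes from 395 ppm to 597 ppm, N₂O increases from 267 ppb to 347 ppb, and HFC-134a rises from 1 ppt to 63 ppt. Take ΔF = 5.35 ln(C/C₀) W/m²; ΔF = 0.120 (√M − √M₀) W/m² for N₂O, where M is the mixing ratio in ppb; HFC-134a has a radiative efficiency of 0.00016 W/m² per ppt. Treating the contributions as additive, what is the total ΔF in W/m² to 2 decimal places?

CO₂: 5.35 × ln(597/395) = 5.35 × ln(1.51139) = 5.35 × 0.41303 = 2.2097 W/m².
N₂O: 0.120 × (√347 − √267) = 0.120 × (18.6279 − 16.3401) = 0.120 × 2.2878 = 0.2745 W/m².
HFC-134a: ΔF = 0.00016 × (63 − 1) = 0.00016 × 62 = 0.0099 W/m².
Total ΔF = 2.2097 + 0.2745 + 0.0099 = 2.4941 W/m².

ΔF = 2.49 W/m²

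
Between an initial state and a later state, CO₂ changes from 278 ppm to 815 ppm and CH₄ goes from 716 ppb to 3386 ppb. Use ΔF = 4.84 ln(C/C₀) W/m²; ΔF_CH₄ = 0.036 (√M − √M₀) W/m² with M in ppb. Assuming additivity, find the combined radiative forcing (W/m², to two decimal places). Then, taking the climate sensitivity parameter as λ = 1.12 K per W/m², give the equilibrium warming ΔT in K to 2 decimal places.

CO₂: 4.84 × ln(815/278) = 4.84 × ln(2.93165) = 4.84 × 1.07557 = 5.2058 W/m².
CH₄: 0.036 × (√3386 − √716) = 0.036 × (58.1893 − 26.7582) = 0.036 × 31.4311 = 1.1315 W/m².
Total ΔF = 5.2058 + 1.1315 = 6.3373 W/m².
ΔT = λ ΔF = 1.12 × 6.34 = 7.1008 K.

ΔF = 6.34 W/m²; ΔT = 7.10 K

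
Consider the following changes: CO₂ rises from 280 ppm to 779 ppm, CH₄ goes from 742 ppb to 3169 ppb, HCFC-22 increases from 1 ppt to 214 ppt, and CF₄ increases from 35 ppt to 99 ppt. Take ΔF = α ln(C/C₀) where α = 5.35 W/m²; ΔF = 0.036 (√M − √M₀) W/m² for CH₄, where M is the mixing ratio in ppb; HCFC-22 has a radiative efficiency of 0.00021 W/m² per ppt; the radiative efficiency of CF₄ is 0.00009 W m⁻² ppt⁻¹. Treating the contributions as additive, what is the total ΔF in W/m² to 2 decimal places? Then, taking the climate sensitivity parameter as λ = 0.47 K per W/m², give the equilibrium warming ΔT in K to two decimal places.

CO₂: 5.35 × ln(779/280) = 5.35 × ln(2.78214) = 5.35 × 1.02322 = 5.4742 W/m².
CH₄: 0.036 × (√3169 − √742) = 0.036 × (56.2939 − 27.2397) = 0.036 × 29.0542 = 1.0460 W/m².
HCFC-22: ΔF = 0.00021 × (214 − 1) = 0.00021 × 213 = 0.0447 W/m².
CF₄: ΔF = 0.00009 × (99 − 35) = 0.00009 × 64 = 0.0058 W/m².
Total ΔF = 5.4742 + 1.0460 + 0.0447 + 0.0058 = 6.5707 W/m².
ΔT = λ ΔF = 0.47 × 6.57 = 3.0879 K.

ΔF = 6.57 W/m²; ΔT = 3.09 K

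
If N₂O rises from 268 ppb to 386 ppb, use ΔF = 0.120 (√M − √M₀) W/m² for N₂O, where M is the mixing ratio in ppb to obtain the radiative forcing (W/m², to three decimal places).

N₂O: 0.120 × (√386 − √268) = 0.120 × (19.6469 − 16.3707) = 0.120 × 3.2762 = 0.3931 W/m².

ΔF = 0.393 W/m²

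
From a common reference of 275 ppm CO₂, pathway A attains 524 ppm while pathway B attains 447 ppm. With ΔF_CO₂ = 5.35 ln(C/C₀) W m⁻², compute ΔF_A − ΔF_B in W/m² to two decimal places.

ΔF_A − ΔF_B = 0.85 W/m²

ΔF_A = 5.35 ln(524/275) = 5.35 × 0.64472 = 3.4493 W/m².
ΔF_B = 5.35 ln(447/275) = 5.35 × 0.48579 = 2.5990 W/m².
Difference: 3.4493 − 2.5990 = 0.8503 W/m².
(Equivalently, ΔF_A − ΔF_B = 5.35 ln(524/447) = 5.35 × 0.15893 = 0.8503 W/m².)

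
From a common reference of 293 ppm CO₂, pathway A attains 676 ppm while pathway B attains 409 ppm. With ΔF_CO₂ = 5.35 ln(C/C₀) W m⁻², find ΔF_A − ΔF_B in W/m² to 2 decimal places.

ΔF_A = 5.35 ln(676/293) = 5.35 × 0.83602 = 4.4727 W/m².
ΔF_B = 5.35 ln(409/293) = 5.35 × 0.33354 = 1.7844 W/m².
Difference: 4.4727 − 1.7844 = 2.6883 W/m².

ΔF_A − ΔF_B = 2.69 W/m²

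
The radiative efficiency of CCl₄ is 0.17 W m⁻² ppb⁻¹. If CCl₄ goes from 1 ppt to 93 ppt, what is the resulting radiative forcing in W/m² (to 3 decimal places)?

ΔF = 0.016 W/m²

CCl₄: Δ = 93 − 1 = 92 ppt = 0.092 ppb; ΔF = 0.17 × 0.092 = 0.0156 W/m².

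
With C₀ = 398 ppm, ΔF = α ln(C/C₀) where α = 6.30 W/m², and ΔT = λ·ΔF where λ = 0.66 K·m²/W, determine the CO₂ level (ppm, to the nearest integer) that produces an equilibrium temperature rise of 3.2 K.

C ≈ 859 ppm

Required forcing: ΔF = ΔT/λ = 3.2/0.66 = 4.8485 W/m².
Then ln(C/398) = ΔF/6.30 = 4.8485/6.30 = 0.76960.
So C = 398 × e^0.76960 = 398 × 2.15890 = 859.24 ppm.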